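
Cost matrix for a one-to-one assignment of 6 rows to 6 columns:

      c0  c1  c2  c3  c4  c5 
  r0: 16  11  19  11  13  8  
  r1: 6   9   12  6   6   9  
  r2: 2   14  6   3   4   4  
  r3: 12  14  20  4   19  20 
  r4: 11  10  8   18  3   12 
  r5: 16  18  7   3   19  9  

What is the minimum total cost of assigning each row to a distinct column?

Minimum assignment cost: 33

optimal assignment: row0→col5 (cost 8), row1→col1 (cost 9), row2→col0 (cost 2), row3→col3 (cost 4), row4→col4 (cost 3), row5→col2 (cost 7)
total = 8 + 9 + 2 + 4 + 3 + 7 = 33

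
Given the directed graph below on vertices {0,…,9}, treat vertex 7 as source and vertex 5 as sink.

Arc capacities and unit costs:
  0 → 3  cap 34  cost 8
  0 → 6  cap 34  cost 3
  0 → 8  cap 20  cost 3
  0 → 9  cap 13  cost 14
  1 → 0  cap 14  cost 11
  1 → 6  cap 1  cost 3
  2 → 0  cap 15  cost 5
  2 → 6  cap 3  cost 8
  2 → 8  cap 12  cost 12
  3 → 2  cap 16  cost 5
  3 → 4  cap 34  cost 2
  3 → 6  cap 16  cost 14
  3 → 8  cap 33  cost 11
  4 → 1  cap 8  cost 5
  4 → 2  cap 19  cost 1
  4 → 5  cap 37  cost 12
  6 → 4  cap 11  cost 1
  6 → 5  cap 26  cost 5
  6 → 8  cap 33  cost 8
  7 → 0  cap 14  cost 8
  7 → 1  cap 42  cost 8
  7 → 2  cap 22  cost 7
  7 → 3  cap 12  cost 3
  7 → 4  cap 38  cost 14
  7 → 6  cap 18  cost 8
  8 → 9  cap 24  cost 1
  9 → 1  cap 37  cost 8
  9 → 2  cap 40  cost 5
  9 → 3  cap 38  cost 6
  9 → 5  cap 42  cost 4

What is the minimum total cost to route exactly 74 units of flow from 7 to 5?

Minimum cost for 74 units: 1346

shortest-cost path #1: 7→6→5 push 18 @ unit cost 13 (adds 234)
shortest-cost path #2: 7→0→6→5 push 8 @ unit cost 16 (adds 128)
shortest-cost path #3: 7→0→8→9→5 push 6 @ unit cost 16 (adds 96)
shortest-cost path #4: 7→1→6→0→8→9→5 push 1 @ unit cost 16 (adds 16)
shortest-cost path #5: 7→3→4→5 push 12 @ unit cost 17 (adds 204)
shortest-cost path #6: 7→2→0→8→9→5 push 13 @ unit cost 20 (adds 260)
shortest-cost path #7: 7→2→8→9→5 push 4 @ unit cost 24 (adds 96)
shortest-cost path #8: 7→4→5 push 12 @ unit cost 26 (adds 312)
total cost = 1346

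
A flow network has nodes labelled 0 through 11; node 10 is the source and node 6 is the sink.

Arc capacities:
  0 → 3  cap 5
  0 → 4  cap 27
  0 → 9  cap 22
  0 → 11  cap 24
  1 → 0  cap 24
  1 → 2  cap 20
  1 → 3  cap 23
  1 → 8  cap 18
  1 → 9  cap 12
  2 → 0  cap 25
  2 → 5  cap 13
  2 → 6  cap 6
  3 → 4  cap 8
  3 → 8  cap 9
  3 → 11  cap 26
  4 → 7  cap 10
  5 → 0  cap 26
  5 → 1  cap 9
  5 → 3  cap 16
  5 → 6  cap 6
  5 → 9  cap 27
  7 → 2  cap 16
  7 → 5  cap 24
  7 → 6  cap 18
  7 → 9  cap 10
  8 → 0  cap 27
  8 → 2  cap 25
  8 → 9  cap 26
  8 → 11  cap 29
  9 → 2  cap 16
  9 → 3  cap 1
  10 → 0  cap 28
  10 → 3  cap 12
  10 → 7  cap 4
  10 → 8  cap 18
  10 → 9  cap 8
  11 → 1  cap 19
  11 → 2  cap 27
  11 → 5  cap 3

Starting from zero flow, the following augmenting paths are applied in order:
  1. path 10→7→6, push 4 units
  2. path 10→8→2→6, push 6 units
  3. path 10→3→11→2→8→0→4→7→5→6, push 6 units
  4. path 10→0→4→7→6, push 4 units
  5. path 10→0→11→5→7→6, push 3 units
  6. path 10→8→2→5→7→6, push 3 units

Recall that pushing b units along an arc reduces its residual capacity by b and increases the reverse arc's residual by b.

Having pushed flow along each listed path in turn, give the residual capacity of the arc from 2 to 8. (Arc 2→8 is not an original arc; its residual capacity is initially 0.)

after path 1 (10→7→6, push 4): res(2,8)=0
after path 2 (10→8→2→6, push 6): res(2,8)=6
after path 3 (10→3→11→2→8→0→4→7→5→6, push 6): res(2,8)=0
after path 4 (10→0→4→7→6, push 4): res(2,8)=0
after path 5 (10→0→11→5→7→6, push 3): res(2,8)=0
after path 6 (10→8→2→5→7→6, push 3): res(2,8)=3

Residual capacity of (2,8): 3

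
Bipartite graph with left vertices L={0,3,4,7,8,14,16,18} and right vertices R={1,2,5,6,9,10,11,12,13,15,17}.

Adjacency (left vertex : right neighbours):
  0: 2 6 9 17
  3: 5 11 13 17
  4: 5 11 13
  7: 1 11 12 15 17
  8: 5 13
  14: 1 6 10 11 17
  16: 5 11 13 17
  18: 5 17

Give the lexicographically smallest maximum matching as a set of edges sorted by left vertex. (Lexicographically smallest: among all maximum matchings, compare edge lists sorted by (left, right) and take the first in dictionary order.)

Lex-smallest maximum matching: {(0,2), (3,5), (4,11), (7,1), (8,13), (14,6), (16,17)}

|M| = 7 (so the lex-smallest maximum matching has 7 edges)
process left vertices in ascending order; for each, take the smallest-labelled available neighbour that still permits 7 edges overall, or leave it unmatched if none does
lex-smallest matching: {0-2, 3-5, 4-11, 7-1, 8-13, 14-6, 16-17}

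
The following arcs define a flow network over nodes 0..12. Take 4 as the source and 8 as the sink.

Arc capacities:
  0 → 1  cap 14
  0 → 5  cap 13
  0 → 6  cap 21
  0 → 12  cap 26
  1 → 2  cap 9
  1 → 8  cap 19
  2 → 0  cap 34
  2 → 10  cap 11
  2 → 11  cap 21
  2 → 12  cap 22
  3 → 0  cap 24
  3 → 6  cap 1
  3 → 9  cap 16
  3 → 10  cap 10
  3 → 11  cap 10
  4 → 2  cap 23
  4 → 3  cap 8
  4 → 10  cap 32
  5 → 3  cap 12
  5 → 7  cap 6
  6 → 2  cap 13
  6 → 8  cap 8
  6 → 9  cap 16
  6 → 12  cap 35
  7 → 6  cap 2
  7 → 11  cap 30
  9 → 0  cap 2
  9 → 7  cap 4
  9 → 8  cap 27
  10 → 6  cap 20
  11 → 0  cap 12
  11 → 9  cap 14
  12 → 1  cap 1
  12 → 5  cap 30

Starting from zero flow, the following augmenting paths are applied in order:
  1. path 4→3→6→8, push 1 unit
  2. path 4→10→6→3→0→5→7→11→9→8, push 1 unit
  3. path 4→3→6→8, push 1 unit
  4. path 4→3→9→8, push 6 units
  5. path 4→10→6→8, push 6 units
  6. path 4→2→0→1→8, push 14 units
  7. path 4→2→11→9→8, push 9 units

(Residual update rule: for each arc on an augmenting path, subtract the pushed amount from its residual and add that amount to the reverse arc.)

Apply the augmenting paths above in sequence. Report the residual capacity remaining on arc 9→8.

after path 1 (4→3→6→8, push 1): res(9,8)=27
after path 2 (4→10→6→3→0→5→7→11→9→8, push 1): res(9,8)=26
after path 3 (4→3→6→8, push 1): res(9,8)=26
after path 4 (4→3→9→8, push 6): res(9,8)=20
after path 5 (4→10→6→8, push 6): res(9,8)=20
after path 6 (4→2→0→1→8, push 14): res(9,8)=20
after path 7 (4→2→11→9→8, push 9): res(9,8)=11

Residual capacity of (9,8): 11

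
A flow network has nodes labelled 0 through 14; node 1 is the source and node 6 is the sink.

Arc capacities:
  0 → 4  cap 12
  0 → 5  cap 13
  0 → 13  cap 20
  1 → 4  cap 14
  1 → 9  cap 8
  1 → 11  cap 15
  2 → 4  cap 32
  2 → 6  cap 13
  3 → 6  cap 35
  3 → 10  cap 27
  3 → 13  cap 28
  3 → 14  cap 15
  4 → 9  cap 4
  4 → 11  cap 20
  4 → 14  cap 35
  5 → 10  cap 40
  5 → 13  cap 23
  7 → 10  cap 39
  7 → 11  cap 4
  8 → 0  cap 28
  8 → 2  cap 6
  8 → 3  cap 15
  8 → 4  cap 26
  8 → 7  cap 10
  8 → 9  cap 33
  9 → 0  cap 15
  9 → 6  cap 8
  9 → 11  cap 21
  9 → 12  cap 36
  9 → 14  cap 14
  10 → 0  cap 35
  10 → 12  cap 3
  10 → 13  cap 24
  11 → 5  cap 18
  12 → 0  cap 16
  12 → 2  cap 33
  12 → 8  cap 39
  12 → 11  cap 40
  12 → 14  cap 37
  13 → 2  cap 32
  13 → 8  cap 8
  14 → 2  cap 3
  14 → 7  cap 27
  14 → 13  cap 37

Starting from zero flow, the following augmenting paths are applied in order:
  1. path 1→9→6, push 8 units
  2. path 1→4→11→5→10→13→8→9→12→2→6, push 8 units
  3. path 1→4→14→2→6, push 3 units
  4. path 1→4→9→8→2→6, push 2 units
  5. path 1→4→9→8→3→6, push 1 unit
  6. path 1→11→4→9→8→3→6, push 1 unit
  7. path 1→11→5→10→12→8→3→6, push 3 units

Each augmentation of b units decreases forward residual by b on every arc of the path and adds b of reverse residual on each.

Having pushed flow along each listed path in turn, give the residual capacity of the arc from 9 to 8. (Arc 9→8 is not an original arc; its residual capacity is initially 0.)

after path 1 (1→9→6, push 8): res(9,8)=0
after path 2 (1→4→11→5→10→13→8→9→12→2→6, push 8): res(9,8)=8
after path 3 (1→4→14→2→6, push 3): res(9,8)=8
after path 4 (1→4→9→8→2→6, push 2): res(9,8)=6
after path 5 (1→4→9→8→3→6, push 1): res(9,8)=5
after path 6 (1→11→4→9→8→3→6, push 1): res(9,8)=4
after path 7 (1→11→5→10→12→8→3→6, push 3): res(9,8)=4

Residual capacity of (9,8): 4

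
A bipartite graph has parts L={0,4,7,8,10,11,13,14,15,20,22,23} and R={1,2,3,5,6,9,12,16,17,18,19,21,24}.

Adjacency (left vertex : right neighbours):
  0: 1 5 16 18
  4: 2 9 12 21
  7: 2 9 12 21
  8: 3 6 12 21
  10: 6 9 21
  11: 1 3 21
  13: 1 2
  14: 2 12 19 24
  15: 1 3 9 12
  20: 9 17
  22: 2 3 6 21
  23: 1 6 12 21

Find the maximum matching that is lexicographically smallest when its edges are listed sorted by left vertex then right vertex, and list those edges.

|M| = 10 (so the lex-smallest maximum matching has 10 edges)
process left vertices in ascending order; for each, take the smallest-labelled available neighbour that still permits 10 edges overall, or leave it unmatched if none does
lex-smallest matching: {0-5, 4-2, 7-9, 8-3, 10-6, 11-1, 14-19, 15-12, 20-17, 22-21}

Lex-smallest maximum matching: {(0,5), (4,2), (7,9), (8,3), (10,6), (11,1), (14,19), (15,12), (20,17), (22,21)}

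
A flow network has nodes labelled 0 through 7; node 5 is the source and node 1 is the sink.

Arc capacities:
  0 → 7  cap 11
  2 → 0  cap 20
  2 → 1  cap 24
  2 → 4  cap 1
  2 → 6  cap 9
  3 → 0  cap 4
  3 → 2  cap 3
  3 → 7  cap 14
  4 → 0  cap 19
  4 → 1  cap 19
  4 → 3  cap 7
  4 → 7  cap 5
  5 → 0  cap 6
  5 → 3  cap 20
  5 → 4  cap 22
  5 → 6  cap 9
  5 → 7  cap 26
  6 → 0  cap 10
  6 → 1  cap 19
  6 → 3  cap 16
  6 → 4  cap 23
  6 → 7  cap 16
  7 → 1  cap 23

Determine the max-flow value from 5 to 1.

Maximum flow value: 54

augment #1: 5→4→1 bottleneck 19, total now 19
augment #2: 5→6→1 bottleneck 9, total now 28
augment #3: 5→7→1 bottleneck 23, total now 51
augment #4: 5→3→2→1 bottleneck 3, total now 54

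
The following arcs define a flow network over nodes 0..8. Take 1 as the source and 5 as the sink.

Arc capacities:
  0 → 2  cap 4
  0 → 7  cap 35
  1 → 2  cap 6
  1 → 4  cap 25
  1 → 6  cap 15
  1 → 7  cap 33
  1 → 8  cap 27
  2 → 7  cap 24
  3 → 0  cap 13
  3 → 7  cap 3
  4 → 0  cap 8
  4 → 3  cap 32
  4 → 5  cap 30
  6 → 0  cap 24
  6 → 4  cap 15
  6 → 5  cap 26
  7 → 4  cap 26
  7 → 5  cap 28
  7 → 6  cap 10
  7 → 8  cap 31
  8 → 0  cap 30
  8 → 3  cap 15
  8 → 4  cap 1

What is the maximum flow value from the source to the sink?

augment #1: 1→4→5 bottleneck 25, total now 25
augment #2: 1→6→5 bottleneck 15, total now 40
augment #3: 1→7→5 bottleneck 28, total now 68
augment #4: 1→7→4→5 bottleneck 5, total now 73
augment #5: 1→2→7→6→5 bottleneck 6, total now 79
augment #6: 1→8→0→7→6→5 bottleneck 4, total now 83

Maximum flow value: 83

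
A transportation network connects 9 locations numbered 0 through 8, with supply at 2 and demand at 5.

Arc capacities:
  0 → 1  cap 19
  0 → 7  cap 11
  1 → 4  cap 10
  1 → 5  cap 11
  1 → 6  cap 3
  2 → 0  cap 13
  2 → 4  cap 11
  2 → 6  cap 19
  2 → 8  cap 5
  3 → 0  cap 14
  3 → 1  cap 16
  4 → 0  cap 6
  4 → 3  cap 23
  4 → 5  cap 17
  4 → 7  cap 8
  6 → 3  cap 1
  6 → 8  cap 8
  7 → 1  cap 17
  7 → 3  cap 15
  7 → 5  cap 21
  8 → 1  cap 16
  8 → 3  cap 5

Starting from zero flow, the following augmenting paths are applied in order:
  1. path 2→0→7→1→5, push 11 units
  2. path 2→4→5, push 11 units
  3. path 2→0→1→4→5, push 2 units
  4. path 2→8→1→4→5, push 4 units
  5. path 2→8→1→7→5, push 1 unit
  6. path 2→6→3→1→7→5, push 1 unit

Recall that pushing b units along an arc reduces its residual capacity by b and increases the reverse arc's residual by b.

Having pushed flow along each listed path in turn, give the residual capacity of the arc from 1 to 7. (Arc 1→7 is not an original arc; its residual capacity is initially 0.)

after path 1 (2→0→7→1→5, push 11): res(1,7)=11
after path 2 (2→4→5, push 11): res(1,7)=11
after path 3 (2→0→1→4→5, push 2): res(1,7)=11
after path 4 (2→8→1→4→5, push 4): res(1,7)=11
after path 5 (2→8→1→7→5, push 1): res(1,7)=10
after path 6 (2→6→3→1→7→5, push 1): res(1,7)=9

Residual capacity of (1,7): 9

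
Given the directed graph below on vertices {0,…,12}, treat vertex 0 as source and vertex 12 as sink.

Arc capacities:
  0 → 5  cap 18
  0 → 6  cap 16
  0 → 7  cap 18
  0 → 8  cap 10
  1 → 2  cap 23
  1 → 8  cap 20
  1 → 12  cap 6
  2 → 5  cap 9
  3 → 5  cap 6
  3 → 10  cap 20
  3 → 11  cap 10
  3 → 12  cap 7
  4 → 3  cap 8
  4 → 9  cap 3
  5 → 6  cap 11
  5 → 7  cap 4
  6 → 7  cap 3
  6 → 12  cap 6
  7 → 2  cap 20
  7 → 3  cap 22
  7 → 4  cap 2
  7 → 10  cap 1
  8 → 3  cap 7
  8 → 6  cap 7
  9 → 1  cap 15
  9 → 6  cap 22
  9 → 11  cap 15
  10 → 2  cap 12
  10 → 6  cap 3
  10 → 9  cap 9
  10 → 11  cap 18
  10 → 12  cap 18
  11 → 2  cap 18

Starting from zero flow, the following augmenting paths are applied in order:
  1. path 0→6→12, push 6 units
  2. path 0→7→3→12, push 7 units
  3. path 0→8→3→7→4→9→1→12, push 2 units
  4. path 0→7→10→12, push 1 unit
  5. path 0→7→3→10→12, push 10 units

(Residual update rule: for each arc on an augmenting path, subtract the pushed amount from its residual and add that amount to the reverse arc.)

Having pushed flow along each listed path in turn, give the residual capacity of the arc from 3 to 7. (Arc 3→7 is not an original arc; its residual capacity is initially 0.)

after path 1 (0→6→12, push 6): res(3,7)=0
after path 2 (0→7→3→12, push 7): res(3,7)=7
after path 3 (0→8→3→7→4→9→1→12, push 2): res(3,7)=5
after path 4 (0→7→10→12, push 1): res(3,7)=5
after path 5 (0→7→3→10→12, push 10): res(3,7)=15

Residual capacity of (3,7): 15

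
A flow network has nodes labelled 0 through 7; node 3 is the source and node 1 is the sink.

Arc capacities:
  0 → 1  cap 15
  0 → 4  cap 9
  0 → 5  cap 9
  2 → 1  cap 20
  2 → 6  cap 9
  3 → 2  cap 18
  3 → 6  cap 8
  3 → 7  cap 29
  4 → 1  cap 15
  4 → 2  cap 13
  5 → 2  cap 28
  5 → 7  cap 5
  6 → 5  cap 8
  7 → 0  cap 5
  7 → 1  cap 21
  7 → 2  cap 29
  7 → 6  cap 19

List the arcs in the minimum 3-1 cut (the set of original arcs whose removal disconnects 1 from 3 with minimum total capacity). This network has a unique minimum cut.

Min-cut arcs: {(2,1), (7,0), (7,1)} (total capacity 46)

augment #1: 3→2→1 push 18
augment #2: 3→7→1 push 21
augment #3: 3→7→0→1 push 5
augment #4: 3→7→2→1 push 2
max flow = 46; residual-reachable set from 3 gives S-side
cut edges (S→T): {(2,1), (7,0), (7,1)} total cap 46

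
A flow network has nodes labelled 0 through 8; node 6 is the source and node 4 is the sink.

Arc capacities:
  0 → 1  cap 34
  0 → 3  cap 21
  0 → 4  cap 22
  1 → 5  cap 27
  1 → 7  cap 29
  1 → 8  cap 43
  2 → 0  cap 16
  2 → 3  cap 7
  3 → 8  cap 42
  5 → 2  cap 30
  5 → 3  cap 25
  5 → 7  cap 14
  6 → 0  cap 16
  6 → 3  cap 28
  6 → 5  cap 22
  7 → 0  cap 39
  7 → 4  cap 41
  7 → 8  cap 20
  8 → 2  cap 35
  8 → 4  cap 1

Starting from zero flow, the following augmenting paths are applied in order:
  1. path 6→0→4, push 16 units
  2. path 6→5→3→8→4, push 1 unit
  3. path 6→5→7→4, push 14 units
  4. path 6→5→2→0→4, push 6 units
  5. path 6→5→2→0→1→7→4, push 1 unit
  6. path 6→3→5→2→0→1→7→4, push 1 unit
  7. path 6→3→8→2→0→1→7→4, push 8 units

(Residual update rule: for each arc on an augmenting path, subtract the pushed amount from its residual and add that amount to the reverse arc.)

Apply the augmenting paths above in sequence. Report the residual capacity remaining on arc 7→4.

Residual capacity of (7,4): 17

after path 1 (6→0→4, push 16): res(7,4)=41
after path 2 (6→5→3→8→4, push 1): res(7,4)=41
after path 3 (6→5→7→4, push 14): res(7,4)=27
after path 4 (6→5→2→0→4, push 6): res(7,4)=27
after path 5 (6→5→2→0→1→7→4, push 1): res(7,4)=26
after path 6 (6→3→5→2→0→1→7→4, push 1): res(7,4)=25
after path 7 (6→3→8→2→0→1→7→4, push 8): res(7,4)=17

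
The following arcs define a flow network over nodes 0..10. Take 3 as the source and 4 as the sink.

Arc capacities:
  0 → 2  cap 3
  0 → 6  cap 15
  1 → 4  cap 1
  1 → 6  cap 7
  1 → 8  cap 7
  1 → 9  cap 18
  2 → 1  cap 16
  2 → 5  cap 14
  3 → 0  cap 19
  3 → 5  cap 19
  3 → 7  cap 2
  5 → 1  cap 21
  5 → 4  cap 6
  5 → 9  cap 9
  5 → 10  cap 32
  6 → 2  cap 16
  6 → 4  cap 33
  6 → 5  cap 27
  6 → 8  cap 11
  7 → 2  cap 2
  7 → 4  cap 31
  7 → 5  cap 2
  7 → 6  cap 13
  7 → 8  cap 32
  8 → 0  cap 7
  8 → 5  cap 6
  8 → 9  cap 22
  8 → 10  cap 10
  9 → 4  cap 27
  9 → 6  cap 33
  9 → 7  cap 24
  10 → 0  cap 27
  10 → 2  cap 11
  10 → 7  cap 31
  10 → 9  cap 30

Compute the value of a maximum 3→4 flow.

Maximum flow value: 39

augment #1: 3→5→4 bottleneck 6, total now 6
augment #2: 3→7→4 bottleneck 2, total now 8
augment #3: 3→0→6→4 bottleneck 15, total now 23
augment #4: 3→5→1→4 bottleneck 1, total now 24
augment #5: 3→5→9→4 bottleneck 9, total now 33
augment #6: 3→5→1→6→4 bottleneck 3, total now 36
augment #7: 3→0→2→1→6→4 bottleneck 3, total now 39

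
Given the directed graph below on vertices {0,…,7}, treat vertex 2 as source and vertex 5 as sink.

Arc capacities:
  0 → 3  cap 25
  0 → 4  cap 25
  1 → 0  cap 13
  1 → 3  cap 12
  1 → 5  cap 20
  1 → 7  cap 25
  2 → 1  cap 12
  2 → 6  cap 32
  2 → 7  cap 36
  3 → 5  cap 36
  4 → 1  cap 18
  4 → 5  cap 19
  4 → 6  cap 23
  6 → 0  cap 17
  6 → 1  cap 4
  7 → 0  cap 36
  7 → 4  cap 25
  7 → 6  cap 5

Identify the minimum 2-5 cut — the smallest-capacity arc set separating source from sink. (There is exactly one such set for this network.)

Min-cut arcs: {(2,1), (2,7), (6,0), (6,1)} (total capacity 69)

augment #1: 2→1→5 push 12
augment #2: 2→6→1→5 push 4
augment #3: 2→7→4→5 push 19
augment #4: 2→6→0→3→5 push 17
augment #5: 2→7→0→3→5 push 8
augment #6: 2→7→4→1→5 push 4
augment #7: 2→7→4→1→3→5 push 2
augment #8: 2→7→0→4→1→3→5 push 3
max flow = 69; residual-reachable set from 2 gives S-side
cut edges (S→T): {(2,1), (2,7), (6,0), (6,1)} total cap 69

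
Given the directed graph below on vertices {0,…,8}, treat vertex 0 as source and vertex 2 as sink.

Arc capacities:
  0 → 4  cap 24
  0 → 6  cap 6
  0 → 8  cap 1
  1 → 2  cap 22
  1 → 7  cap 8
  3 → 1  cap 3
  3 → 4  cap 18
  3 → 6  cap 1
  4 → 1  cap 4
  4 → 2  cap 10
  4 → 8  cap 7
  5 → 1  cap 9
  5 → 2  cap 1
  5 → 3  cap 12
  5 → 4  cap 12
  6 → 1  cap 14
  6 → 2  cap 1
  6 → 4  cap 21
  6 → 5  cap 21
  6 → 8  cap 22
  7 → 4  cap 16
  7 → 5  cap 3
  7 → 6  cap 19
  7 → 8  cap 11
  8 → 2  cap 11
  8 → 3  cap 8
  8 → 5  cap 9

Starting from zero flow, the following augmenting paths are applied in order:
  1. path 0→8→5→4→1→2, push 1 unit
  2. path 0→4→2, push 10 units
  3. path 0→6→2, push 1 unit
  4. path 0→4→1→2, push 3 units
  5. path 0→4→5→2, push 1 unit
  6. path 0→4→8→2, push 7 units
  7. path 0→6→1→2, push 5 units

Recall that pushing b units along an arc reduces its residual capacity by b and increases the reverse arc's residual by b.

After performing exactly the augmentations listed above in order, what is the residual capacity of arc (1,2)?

Residual capacity of (1,2): 13

after path 1 (0→8→5→4→1→2, push 1): res(1,2)=21
after path 2 (0→4→2, push 10): res(1,2)=21
after path 3 (0→6→2, push 1): res(1,2)=21
after path 4 (0→4→1→2, push 3): res(1,2)=18
after path 5 (0→4→5→2, push 1): res(1,2)=18
after path 6 (0→4→8→2, push 7): res(1,2)=18
after path 7 (0→6→1→2, push 5): res(1,2)=13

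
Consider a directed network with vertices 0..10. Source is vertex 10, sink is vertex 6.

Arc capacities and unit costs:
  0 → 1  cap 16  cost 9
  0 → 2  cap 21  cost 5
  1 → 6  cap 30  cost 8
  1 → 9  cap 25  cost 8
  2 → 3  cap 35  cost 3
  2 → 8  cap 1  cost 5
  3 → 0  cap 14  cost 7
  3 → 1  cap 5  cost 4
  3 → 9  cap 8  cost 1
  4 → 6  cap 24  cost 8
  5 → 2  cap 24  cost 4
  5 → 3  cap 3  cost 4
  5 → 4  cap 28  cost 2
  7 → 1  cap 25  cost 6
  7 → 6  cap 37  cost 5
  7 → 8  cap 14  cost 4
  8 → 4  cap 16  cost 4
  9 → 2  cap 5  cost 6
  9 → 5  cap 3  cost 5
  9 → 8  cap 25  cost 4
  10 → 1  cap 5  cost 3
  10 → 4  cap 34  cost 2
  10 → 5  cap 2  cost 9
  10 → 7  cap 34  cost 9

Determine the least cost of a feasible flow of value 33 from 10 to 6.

Minimum cost for 33 units: 351

shortest-cost path #1: 10→4→6 push 24 @ unit cost 10 (adds 240)
shortest-cost path #2: 10→1→6 push 5 @ unit cost 11 (adds 55)
shortest-cost path #3: 10→7→6 push 4 @ unit cost 14 (adds 56)
total cost = 351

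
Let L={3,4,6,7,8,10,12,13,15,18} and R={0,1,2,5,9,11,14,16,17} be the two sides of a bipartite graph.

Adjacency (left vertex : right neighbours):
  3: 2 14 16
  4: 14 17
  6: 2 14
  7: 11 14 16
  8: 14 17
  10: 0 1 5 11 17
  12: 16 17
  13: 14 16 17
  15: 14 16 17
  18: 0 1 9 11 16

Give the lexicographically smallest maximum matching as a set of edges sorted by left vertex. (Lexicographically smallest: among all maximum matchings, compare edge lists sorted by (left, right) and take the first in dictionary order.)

|M| = 7 (so the lex-smallest maximum matching has 7 edges)
process left vertices in ascending order; for each, take the smallest-labelled available neighbour that still permits 7 edges overall, or leave it unmatched if none does
lex-smallest matching: {3-2, 4-14, 7-11, 8-17, 10-0, 12-16, 18-1}

Lex-smallest maximum matching: {(3,2), (4,14), (7,11), (8,17), (10,0), (12,16), (18,1)}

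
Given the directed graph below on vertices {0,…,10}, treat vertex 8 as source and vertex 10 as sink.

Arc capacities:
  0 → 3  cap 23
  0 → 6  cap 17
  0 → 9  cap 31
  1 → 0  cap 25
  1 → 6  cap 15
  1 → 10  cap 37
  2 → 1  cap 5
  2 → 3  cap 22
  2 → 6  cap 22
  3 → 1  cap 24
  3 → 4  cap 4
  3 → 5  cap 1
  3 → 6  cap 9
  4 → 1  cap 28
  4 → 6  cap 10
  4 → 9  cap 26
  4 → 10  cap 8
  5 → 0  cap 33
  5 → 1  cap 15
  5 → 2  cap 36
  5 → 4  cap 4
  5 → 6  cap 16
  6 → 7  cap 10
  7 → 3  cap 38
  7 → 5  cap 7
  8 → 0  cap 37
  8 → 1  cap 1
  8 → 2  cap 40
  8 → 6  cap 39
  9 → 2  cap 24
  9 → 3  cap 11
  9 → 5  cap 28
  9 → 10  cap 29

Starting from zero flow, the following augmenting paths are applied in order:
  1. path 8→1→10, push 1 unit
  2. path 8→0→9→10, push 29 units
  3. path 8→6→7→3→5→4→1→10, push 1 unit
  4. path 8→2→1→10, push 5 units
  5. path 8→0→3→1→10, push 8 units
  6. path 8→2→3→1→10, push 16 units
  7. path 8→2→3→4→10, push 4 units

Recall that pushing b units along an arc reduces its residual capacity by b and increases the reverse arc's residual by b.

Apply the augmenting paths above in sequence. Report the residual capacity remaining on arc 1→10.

Residual capacity of (1,10): 6

after path 1 (8→1→10, push 1): res(1,10)=36
after path 2 (8→0→9→10, push 29): res(1,10)=36
after path 3 (8→6→7→3→5→4→1→10, push 1): res(1,10)=35
after path 4 (8→2→1→10, push 5): res(1,10)=30
after path 5 (8→0→3→1→10, push 8): res(1,10)=22
after path 6 (8→2→3→1→10, push 16): res(1,10)=6
after path 7 (8→2→3→4→10, push 4): res(1,10)=6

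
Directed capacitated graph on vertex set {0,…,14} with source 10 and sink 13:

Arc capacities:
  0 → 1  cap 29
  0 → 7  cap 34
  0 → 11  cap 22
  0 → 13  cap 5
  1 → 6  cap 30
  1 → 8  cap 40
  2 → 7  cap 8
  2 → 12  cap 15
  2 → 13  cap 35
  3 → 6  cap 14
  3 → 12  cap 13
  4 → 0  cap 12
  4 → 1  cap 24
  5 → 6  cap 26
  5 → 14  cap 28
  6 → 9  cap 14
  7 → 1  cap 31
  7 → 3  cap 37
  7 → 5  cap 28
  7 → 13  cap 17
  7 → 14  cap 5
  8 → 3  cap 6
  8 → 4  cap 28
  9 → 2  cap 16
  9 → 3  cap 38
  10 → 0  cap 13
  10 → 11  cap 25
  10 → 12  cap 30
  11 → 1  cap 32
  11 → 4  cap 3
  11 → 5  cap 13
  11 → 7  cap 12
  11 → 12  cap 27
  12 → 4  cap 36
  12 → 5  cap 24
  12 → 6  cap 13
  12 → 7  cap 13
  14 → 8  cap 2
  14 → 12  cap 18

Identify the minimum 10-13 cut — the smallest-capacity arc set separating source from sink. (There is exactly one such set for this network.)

Min-cut arcs: {(0,13), (6,9), (7,13)} (total capacity 36)

augment #1: 10→0→13 push 5
augment #2: 10→0→7→13 push 8
augment #3: 10→11→7→13 push 9
augment #4: 10→12→6→9→2→13 push 13
augment #5: 10→11→1→6→9→2→13 push 1
max flow = 36; residual-reachable set from 10 gives S-side
cut edges (S→T): {(0,13), (6,9), (7,13)} total cap 36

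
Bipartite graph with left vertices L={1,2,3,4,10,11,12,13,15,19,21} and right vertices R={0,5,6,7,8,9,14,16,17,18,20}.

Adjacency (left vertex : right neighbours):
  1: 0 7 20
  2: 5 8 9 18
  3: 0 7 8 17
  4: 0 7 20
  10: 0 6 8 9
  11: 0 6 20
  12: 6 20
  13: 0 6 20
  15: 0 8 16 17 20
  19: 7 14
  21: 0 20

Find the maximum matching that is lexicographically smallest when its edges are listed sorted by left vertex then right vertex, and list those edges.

|M| = 9 (so the lex-smallest maximum matching has 9 edges)
process left vertices in ascending order; for each, take the smallest-labelled available neighbour that still permits 9 edges overall, or leave it unmatched if none does
lex-smallest matching: {1-0, 2-5, 3-8, 4-7, 10-9, 11-6, 12-20, 15-16, 19-14}

Lex-smallest maximum matching: {(1,0), (2,5), (3,8), (4,7), (10,9), (11,6), (12,20), (15,16), (19,14)}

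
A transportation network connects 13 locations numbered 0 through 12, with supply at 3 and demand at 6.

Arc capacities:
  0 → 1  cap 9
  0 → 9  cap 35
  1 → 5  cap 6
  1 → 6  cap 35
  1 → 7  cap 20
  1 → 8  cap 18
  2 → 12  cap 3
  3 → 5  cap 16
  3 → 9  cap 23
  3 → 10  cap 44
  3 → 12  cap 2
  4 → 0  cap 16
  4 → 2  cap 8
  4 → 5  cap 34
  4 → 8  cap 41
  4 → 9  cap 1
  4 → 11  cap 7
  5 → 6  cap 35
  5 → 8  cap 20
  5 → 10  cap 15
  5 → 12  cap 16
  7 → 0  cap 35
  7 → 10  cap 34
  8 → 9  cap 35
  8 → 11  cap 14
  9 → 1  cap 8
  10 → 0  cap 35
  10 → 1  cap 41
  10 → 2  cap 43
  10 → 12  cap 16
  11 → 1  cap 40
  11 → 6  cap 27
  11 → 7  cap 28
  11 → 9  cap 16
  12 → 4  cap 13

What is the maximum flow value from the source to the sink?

augment #1: 3→5→6 bottleneck 16, total now 16
augment #2: 3→9→1→6 bottleneck 8, total now 24
augment #3: 3→10→1→6 bottleneck 27, total now 51
augment #4: 3→10→1→5→6 bottleneck 6, total now 57
augment #5: 3→12→4→5→6 bottleneck 2, total now 59
augment #6: 3→10→1→8→11→6 bottleneck 8, total now 67
augment #7: 3→10→12→4→5→6 bottleneck 3, total now 70

Maximum flow value: 70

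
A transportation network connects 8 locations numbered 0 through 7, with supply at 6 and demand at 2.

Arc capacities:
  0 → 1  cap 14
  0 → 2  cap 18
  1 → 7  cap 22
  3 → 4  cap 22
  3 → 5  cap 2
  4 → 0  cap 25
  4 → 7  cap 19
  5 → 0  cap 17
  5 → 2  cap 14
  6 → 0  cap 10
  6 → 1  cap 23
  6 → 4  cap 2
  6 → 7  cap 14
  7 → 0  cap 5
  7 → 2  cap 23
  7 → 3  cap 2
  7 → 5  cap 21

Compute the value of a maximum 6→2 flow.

augment #1: 6→0→2 bottleneck 10, total now 10
augment #2: 6→7→2 bottleneck 14, total now 24
augment #3: 6→1→7→2 bottleneck 9, total now 33
augment #4: 6→4→0→2 bottleneck 2, total now 35
augment #5: 6→1→7→0→2 bottleneck 5, total now 40
augment #6: 6→1→7→5→2 bottleneck 8, total now 48

Maximum flow value: 48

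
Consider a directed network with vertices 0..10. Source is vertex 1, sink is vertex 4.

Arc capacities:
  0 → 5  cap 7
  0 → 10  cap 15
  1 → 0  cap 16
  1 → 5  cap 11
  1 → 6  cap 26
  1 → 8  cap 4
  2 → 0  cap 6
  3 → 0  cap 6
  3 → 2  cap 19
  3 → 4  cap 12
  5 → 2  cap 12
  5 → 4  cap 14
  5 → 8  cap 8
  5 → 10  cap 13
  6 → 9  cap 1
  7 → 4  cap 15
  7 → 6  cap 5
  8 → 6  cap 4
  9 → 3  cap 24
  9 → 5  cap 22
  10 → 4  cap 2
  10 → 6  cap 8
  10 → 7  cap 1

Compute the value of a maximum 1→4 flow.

augment #1: 1→5→4 bottleneck 11, total now 11
augment #2: 1→0→5→4 bottleneck 3, total now 14
augment #3: 1→0→10→4 bottleneck 2, total now 16
augment #4: 1→0→10→7→4 bottleneck 1, total now 17
augment #5: 1→6→9→3→4 bottleneck 1, total now 18

Maximum flow value: 18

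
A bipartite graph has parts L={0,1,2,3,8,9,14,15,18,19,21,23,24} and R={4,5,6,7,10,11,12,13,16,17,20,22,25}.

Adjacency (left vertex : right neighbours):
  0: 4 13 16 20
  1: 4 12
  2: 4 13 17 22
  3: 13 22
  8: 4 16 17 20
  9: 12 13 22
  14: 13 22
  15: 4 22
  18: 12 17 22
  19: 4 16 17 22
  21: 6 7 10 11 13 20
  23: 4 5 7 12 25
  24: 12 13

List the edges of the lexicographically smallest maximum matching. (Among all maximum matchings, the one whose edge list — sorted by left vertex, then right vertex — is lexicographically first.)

Lex-smallest maximum matching: {(0,4), (1,12), (2,13), (3,22), (8,20), (18,17), (19,16), (21,6), (23,5)}

|M| = 9 (so the lex-smallest maximum matching has 9 edges)
process left vertices in ascending order; for each, take the smallest-labelled available neighbour that still permits 9 edges overall, or leave it unmatched if none does
lex-smallest matching: {0-4, 1-12, 2-13, 3-22, 8-20, 18-17, 19-16, 21-6, 23-5}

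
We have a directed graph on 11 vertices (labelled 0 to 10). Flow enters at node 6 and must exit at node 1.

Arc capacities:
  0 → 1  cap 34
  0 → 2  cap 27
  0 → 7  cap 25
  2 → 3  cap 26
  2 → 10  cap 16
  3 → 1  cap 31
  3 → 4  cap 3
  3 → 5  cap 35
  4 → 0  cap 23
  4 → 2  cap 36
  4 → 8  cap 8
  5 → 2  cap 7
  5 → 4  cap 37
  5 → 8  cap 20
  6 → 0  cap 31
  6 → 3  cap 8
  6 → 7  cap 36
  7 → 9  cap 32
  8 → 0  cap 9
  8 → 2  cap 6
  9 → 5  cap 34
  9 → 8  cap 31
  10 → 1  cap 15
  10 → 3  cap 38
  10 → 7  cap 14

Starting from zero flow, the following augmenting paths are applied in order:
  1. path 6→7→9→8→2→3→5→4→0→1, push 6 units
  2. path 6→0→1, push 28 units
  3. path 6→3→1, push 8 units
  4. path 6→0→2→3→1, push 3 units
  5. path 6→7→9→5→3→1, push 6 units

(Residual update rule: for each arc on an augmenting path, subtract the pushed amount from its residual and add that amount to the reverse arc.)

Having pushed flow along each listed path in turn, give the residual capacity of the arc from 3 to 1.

Residual capacity of (3,1): 14

after path 1 (6→7→9→8→2→3→5→4→0→1, push 6): res(3,1)=31
after path 2 (6→0→1, push 28): res(3,1)=31
after path 3 (6→3→1, push 8): res(3,1)=23
after path 4 (6→0→2→3→1, push 3): res(3,1)=20
after path 5 (6→7→9→5→3→1, push 6): res(3,1)=14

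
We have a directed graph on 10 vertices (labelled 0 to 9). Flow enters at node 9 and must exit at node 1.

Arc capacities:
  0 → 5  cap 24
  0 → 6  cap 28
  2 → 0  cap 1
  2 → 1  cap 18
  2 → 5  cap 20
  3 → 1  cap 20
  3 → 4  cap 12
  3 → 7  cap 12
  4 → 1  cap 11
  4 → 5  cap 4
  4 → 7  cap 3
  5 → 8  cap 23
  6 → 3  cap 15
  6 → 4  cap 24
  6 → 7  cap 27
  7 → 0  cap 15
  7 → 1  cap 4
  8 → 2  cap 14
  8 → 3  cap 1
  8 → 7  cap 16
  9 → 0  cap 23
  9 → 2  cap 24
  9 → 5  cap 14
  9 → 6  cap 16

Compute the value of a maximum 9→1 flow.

augment #1: 9→2→1 bottleneck 18, total now 18
augment #2: 9→6→3→1 bottleneck 15, total now 33
augment #3: 9→6→4→1 bottleneck 1, total now 34
augment #4: 9→0→6→4→1 bottleneck 10, total now 44
augment #5: 9→0→6→7→1 bottleneck 4, total now 48
augment #6: 9→5→8→3→1 bottleneck 1, total now 49

Maximum flow value: 49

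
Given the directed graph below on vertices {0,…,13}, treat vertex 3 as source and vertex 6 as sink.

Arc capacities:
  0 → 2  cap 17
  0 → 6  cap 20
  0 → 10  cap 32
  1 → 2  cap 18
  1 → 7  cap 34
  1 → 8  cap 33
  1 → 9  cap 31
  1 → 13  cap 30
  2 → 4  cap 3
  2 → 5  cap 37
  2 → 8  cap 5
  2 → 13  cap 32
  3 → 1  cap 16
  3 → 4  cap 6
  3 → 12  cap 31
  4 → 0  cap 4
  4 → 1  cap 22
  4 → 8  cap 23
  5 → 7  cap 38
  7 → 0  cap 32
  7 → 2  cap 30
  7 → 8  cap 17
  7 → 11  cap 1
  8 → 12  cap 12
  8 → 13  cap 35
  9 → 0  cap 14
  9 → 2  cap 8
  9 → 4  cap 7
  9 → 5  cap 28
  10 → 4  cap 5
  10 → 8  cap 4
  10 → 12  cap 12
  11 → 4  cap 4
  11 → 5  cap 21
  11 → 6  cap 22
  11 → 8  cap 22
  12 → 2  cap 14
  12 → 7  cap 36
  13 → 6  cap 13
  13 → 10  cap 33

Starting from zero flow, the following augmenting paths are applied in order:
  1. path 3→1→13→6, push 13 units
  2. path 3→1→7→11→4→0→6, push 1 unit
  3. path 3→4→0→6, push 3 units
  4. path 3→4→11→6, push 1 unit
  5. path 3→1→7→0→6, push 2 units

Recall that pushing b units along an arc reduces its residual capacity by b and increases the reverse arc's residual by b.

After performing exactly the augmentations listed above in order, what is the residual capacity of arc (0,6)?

after path 1 (3→1→13→6, push 13): res(0,6)=20
after path 2 (3→1→7→11→4→0→6, push 1): res(0,6)=19
after path 3 (3→4→0→6, push 3): res(0,6)=16
after path 4 (3→4→11→6, push 1): res(0,6)=16
after path 5 (3→1→7→0→6, push 2): res(0,6)=14

Residual capacity of (0,6): 14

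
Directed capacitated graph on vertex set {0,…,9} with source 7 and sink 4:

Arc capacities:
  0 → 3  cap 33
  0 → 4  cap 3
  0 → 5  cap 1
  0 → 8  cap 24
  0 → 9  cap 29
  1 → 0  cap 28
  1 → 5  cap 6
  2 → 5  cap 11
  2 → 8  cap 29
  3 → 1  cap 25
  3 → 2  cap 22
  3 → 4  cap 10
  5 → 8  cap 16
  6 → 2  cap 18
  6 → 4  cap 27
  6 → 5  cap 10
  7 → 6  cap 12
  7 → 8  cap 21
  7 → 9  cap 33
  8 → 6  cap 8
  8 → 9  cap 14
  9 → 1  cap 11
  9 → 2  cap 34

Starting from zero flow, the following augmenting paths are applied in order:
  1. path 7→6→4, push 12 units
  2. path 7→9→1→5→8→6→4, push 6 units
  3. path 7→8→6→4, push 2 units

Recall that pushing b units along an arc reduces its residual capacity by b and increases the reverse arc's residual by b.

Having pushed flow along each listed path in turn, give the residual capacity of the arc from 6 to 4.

Residual capacity of (6,4): 7

after path 1 (7→6→4, push 12): res(6,4)=15
after path 2 (7→9→1→5→8→6→4, push 6): res(6,4)=9
after path 3 (7→8→6→4, push 2): res(6,4)=7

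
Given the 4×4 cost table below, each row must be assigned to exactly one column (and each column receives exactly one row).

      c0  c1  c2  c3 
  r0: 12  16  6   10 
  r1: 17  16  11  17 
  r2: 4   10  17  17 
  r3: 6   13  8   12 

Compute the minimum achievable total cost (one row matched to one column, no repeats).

Minimum assignment cost: 37

optimal assignment: row0→col3 (cost 10), row1→col2 (cost 11), row2→col1 (cost 10), row3→col0 (cost 6)
total = 10 + 11 + 10 + 6 = 37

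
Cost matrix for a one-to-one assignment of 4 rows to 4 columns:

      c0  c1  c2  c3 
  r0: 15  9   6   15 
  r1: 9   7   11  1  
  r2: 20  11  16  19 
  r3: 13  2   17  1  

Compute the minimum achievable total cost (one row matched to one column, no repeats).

optimal assignment: row0→col2 (cost 6), row1→col0 (cost 9), row2→col1 (cost 11), row3→col3 (cost 1)
total = 6 + 9 + 11 + 1 = 27

Minimum assignment cost: 27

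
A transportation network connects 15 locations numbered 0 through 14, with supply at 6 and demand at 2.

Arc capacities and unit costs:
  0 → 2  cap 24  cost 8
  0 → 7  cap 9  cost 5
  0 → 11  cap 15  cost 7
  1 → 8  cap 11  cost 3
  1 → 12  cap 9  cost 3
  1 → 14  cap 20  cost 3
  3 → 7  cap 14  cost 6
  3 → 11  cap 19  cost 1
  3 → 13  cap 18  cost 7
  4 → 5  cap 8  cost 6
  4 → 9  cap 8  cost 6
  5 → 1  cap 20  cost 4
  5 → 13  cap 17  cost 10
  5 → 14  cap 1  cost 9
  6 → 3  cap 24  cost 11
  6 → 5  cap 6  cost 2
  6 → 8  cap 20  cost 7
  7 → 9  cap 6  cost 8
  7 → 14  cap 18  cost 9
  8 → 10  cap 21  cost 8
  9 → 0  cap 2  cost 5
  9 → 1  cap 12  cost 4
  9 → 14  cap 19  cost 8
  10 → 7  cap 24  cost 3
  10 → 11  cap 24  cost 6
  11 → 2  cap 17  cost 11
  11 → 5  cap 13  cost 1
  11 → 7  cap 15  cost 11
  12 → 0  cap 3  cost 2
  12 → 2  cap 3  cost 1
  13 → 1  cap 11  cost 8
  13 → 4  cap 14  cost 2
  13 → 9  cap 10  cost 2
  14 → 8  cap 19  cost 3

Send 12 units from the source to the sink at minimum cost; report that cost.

shortest-cost path #1: 6→5→1→12→2 push 3 @ unit cost 10 (adds 30)
shortest-cost path #2: 6→5→1→12→0→2 push 3 @ unit cost 19 (adds 57)
shortest-cost path #3: 6→3→11→2 push 6 @ unit cost 23 (adds 138)
total cost = 225

Minimum cost for 12 units: 225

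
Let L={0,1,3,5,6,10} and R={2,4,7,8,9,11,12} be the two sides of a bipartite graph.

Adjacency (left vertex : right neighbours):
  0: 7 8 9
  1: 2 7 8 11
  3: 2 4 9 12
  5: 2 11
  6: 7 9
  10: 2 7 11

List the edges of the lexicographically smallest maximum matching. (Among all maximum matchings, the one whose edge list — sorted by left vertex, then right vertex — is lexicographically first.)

Lex-smallest maximum matching: {(0,7), (1,8), (3,4), (5,2), (6,9), (10,11)}

|M| = 6 (so the lex-smallest maximum matching has 6 edges)
process left vertices in ascending order; for each, take the smallest-labelled available neighbour that still permits 6 edges overall, or leave it unmatched if none does
lex-smallest matching: {0-7, 1-8, 3-4, 5-2, 6-9, 10-11}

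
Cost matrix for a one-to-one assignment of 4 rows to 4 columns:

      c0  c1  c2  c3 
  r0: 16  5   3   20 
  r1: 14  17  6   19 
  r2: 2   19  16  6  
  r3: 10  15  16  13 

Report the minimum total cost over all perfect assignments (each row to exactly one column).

Minimum assignment cost: 26

optimal assignment: row0→col1 (cost 5), row1→col2 (cost 6), row2→col0 (cost 2), row3→col3 (cost 13)
total = 5 + 6 + 2 + 13 = 26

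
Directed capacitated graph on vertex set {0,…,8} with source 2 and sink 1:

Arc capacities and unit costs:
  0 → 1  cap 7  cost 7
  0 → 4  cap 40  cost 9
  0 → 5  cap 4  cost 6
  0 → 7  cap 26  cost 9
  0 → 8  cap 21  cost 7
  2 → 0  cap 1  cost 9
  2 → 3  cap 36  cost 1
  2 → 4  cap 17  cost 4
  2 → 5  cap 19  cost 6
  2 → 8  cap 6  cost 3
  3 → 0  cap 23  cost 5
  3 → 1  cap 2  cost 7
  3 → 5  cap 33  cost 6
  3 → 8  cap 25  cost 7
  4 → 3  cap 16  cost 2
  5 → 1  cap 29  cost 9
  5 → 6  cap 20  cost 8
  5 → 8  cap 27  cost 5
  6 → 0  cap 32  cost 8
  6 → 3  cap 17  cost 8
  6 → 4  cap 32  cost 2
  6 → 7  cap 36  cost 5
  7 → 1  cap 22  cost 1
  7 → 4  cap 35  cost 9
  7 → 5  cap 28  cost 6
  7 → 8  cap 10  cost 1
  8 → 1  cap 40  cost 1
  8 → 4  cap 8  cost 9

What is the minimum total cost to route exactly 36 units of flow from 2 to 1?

shortest-cost path #1: 2→8→1 push 6 @ unit cost 4 (adds 24)
shortest-cost path #2: 2→3→1 push 2 @ unit cost 8 (adds 16)
shortest-cost path #3: 2→3→8→1 push 25 @ unit cost 9 (adds 225)
shortest-cost path #4: 2→5→8→1 push 3 @ unit cost 12 (adds 36)
total cost = 301

Minimum cost for 36 units: 301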